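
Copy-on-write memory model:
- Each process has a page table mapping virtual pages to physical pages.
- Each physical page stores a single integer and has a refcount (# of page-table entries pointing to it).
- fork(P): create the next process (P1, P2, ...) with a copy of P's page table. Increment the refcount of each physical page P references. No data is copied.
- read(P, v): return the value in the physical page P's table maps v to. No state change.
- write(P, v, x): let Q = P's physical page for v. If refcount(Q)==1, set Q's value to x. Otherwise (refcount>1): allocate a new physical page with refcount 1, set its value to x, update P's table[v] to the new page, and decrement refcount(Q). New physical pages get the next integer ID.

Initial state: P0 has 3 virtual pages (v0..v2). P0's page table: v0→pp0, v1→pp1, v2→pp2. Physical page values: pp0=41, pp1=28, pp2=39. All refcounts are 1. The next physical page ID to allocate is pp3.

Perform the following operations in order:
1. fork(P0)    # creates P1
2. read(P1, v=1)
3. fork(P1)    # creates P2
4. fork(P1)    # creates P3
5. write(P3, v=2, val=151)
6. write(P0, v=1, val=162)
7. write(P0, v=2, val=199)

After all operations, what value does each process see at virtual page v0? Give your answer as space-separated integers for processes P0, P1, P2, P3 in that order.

Op 1: fork(P0) -> P1. 3 ppages; refcounts: pp0:2 pp1:2 pp2:2
Op 2: read(P1, v1) -> 28. No state change.
Op 3: fork(P1) -> P2. 3 ppages; refcounts: pp0:3 pp1:3 pp2:3
Op 4: fork(P1) -> P3. 3 ppages; refcounts: pp0:4 pp1:4 pp2:4
Op 5: write(P3, v2, 151). refcount(pp2)=4>1 -> COPY to pp3. 4 ppages; refcounts: pp0:4 pp1:4 pp2:3 pp3:1
Op 6: write(P0, v1, 162). refcount(pp1)=4>1 -> COPY to pp4. 5 ppages; refcounts: pp0:4 pp1:3 pp2:3 pp3:1 pp4:1
Op 7: write(P0, v2, 199). refcount(pp2)=3>1 -> COPY to pp5. 6 ppages; refcounts: pp0:4 pp1:3 pp2:2 pp3:1 pp4:1 pp5:1
P0: v0 -> pp0 = 41
P1: v0 -> pp0 = 41
P2: v0 -> pp0 = 41
P3: v0 -> pp0 = 41

Answer: 41 41 41 41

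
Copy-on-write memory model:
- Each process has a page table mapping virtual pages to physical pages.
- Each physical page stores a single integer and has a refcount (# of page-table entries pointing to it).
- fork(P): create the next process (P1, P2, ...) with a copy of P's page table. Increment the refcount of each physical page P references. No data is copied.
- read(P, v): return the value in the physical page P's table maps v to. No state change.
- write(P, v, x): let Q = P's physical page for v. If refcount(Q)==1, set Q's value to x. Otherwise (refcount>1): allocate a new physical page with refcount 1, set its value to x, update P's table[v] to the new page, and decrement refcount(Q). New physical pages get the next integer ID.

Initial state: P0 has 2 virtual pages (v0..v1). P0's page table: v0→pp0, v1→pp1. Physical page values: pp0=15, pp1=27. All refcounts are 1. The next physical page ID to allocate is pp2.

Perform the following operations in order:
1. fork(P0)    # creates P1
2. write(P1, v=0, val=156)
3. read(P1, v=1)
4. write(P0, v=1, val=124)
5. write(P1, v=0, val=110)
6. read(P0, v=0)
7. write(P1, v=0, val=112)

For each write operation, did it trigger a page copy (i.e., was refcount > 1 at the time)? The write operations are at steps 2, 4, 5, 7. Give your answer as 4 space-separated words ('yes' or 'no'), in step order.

Op 1: fork(P0) -> P1. 2 ppages; refcounts: pp0:2 pp1:2
Op 2: write(P1, v0, 156). refcount(pp0)=2>1 -> COPY to pp2. 3 ppages; refcounts: pp0:1 pp1:2 pp2:1
Op 3: read(P1, v1) -> 27. No state change.
Op 4: write(P0, v1, 124). refcount(pp1)=2>1 -> COPY to pp3. 4 ppages; refcounts: pp0:1 pp1:1 pp2:1 pp3:1
Op 5: write(P1, v0, 110). refcount(pp2)=1 -> write in place. 4 ppages; refcounts: pp0:1 pp1:1 pp2:1 pp3:1
Op 6: read(P0, v0) -> 15. No state change.
Op 7: write(P1, v0, 112). refcount(pp2)=1 -> write in place. 4 ppages; refcounts: pp0:1 pp1:1 pp2:1 pp3:1

yes yes no no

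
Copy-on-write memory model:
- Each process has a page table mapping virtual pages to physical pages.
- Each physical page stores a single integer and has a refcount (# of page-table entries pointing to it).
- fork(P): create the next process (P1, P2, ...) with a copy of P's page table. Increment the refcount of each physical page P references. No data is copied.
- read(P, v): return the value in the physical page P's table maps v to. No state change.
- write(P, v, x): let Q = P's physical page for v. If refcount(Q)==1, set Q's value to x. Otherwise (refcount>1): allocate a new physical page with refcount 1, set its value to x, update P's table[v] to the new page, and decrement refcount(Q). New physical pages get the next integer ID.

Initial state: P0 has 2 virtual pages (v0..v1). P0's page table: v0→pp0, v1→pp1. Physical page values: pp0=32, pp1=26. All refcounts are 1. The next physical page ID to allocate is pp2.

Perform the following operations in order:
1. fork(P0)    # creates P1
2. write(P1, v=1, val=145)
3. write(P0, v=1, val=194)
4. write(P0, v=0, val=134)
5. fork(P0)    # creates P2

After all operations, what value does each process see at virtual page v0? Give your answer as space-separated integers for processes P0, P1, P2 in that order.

Op 1: fork(P0) -> P1. 2 ppages; refcounts: pp0:2 pp1:2
Op 2: write(P1, v1, 145). refcount(pp1)=2>1 -> COPY to pp2. 3 ppages; refcounts: pp0:2 pp1:1 pp2:1
Op 3: write(P0, v1, 194). refcount(pp1)=1 -> write in place. 3 ppages; refcounts: pp0:2 pp1:1 pp2:1
Op 4: write(P0, v0, 134). refcount(pp0)=2>1 -> COPY to pp3. 4 ppages; refcounts: pp0:1 pp1:1 pp2:1 pp3:1
Op 5: fork(P0) -> P2. 4 ppages; refcounts: pp0:1 pp1:2 pp2:1 pp3:2
P0: v0 -> pp3 = 134
P1: v0 -> pp0 = 32
P2: v0 -> pp3 = 134

Answer: 134 32 134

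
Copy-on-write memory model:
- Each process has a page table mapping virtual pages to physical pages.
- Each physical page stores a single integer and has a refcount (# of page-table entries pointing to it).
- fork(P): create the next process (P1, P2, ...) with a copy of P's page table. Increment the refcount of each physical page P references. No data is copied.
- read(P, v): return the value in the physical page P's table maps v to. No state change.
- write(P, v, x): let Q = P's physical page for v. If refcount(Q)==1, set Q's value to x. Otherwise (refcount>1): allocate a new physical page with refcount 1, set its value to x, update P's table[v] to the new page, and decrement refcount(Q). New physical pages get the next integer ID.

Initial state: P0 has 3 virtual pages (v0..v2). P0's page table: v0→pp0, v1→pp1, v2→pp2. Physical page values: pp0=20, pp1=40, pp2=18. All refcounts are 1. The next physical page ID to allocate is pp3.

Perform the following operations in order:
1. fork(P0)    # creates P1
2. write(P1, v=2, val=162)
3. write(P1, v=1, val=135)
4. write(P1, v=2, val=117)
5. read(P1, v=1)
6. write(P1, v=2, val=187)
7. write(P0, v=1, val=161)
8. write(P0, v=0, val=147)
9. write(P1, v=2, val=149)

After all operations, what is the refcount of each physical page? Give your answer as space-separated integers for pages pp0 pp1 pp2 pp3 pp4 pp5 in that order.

Op 1: fork(P0) -> P1. 3 ppages; refcounts: pp0:2 pp1:2 pp2:2
Op 2: write(P1, v2, 162). refcount(pp2)=2>1 -> COPY to pp3. 4 ppages; refcounts: pp0:2 pp1:2 pp2:1 pp3:1
Op 3: write(P1, v1, 135). refcount(pp1)=2>1 -> COPY to pp4. 5 ppages; refcounts: pp0:2 pp1:1 pp2:1 pp3:1 pp4:1
Op 4: write(P1, v2, 117). refcount(pp3)=1 -> write in place. 5 ppages; refcounts: pp0:2 pp1:1 pp2:1 pp3:1 pp4:1
Op 5: read(P1, v1) -> 135. No state change.
Op 6: write(P1, v2, 187). refcount(pp3)=1 -> write in place. 5 ppages; refcounts: pp0:2 pp1:1 pp2:1 pp3:1 pp4:1
Op 7: write(P0, v1, 161). refcount(pp1)=1 -> write in place. 5 ppages; refcounts: pp0:2 pp1:1 pp2:1 pp3:1 pp4:1
Op 8: write(P0, v0, 147). refcount(pp0)=2>1 -> COPY to pp5. 6 ppages; refcounts: pp0:1 pp1:1 pp2:1 pp3:1 pp4:1 pp5:1
Op 9: write(P1, v2, 149). refcount(pp3)=1 -> write in place. 6 ppages; refcounts: pp0:1 pp1:1 pp2:1 pp3:1 pp4:1 pp5:1

Answer: 1 1 1 1 1 1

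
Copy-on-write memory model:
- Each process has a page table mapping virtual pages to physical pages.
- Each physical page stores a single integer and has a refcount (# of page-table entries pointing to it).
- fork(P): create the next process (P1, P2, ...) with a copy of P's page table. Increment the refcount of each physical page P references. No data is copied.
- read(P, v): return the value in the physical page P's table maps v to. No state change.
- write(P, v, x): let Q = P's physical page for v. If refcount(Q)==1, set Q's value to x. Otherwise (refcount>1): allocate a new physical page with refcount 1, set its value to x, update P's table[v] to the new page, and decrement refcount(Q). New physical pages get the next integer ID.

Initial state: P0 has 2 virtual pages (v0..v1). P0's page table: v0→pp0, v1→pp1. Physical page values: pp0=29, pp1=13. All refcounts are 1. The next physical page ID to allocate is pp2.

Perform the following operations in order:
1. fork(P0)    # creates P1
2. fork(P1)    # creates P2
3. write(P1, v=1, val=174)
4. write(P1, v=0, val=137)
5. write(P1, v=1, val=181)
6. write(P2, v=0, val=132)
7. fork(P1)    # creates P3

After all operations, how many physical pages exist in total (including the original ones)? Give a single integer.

Answer: 5

Derivation:
Op 1: fork(P0) -> P1. 2 ppages; refcounts: pp0:2 pp1:2
Op 2: fork(P1) -> P2. 2 ppages; refcounts: pp0:3 pp1:3
Op 3: write(P1, v1, 174). refcount(pp1)=3>1 -> COPY to pp2. 3 ppages; refcounts: pp0:3 pp1:2 pp2:1
Op 4: write(P1, v0, 137). refcount(pp0)=3>1 -> COPY to pp3. 4 ppages; refcounts: pp0:2 pp1:2 pp2:1 pp3:1
Op 5: write(P1, v1, 181). refcount(pp2)=1 -> write in place. 4 ppages; refcounts: pp0:2 pp1:2 pp2:1 pp3:1
Op 6: write(P2, v0, 132). refcount(pp0)=2>1 -> COPY to pp4. 5 ppages; refcounts: pp0:1 pp1:2 pp2:1 pp3:1 pp4:1
Op 7: fork(P1) -> P3. 5 ppages; refcounts: pp0:1 pp1:2 pp2:2 pp3:2 pp4:1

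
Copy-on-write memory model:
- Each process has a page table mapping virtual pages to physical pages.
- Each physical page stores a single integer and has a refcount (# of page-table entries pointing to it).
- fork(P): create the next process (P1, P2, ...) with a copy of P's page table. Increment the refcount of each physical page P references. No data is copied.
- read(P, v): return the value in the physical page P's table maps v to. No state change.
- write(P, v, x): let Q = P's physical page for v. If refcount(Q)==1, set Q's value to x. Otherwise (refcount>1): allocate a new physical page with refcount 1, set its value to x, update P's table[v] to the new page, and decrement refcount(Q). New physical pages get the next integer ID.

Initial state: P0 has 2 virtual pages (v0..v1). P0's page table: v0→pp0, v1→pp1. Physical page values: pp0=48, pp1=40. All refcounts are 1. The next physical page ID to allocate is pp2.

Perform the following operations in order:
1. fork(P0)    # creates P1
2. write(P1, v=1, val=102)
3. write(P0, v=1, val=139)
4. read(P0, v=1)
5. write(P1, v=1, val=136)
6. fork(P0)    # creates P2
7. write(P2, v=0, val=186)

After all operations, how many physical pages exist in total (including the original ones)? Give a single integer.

Answer: 4

Derivation:
Op 1: fork(P0) -> P1. 2 ppages; refcounts: pp0:2 pp1:2
Op 2: write(P1, v1, 102). refcount(pp1)=2>1 -> COPY to pp2. 3 ppages; refcounts: pp0:2 pp1:1 pp2:1
Op 3: write(P0, v1, 139). refcount(pp1)=1 -> write in place. 3 ppages; refcounts: pp0:2 pp1:1 pp2:1
Op 4: read(P0, v1) -> 139. No state change.
Op 5: write(P1, v1, 136). refcount(pp2)=1 -> write in place. 3 ppages; refcounts: pp0:2 pp1:1 pp2:1
Op 6: fork(P0) -> P2. 3 ppages; refcounts: pp0:3 pp1:2 pp2:1
Op 7: write(P2, v0, 186). refcount(pp0)=3>1 -> COPY to pp3. 4 ppages; refcounts: pp0:2 pp1:2 pp2:1 pp3:1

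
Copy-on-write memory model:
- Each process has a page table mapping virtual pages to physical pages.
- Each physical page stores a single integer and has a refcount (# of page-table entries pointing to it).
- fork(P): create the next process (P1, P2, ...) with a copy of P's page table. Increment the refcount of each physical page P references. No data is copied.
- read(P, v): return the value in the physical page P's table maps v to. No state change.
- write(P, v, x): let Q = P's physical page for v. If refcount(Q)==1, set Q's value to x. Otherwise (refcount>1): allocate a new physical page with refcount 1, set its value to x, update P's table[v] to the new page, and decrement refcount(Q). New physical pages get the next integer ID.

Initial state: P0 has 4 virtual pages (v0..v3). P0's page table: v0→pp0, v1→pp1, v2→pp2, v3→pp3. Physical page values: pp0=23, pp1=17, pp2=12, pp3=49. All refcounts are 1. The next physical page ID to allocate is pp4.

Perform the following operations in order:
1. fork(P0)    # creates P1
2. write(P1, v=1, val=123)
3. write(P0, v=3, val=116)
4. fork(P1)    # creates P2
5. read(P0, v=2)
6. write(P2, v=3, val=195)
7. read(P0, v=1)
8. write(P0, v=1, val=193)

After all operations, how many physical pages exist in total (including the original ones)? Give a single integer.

Answer: 7

Derivation:
Op 1: fork(P0) -> P1. 4 ppages; refcounts: pp0:2 pp1:2 pp2:2 pp3:2
Op 2: write(P1, v1, 123). refcount(pp1)=2>1 -> COPY to pp4. 5 ppages; refcounts: pp0:2 pp1:1 pp2:2 pp3:2 pp4:1
Op 3: write(P0, v3, 116). refcount(pp3)=2>1 -> COPY to pp5. 6 ppages; refcounts: pp0:2 pp1:1 pp2:2 pp3:1 pp4:1 pp5:1
Op 4: fork(P1) -> P2. 6 ppages; refcounts: pp0:3 pp1:1 pp2:3 pp3:2 pp4:2 pp5:1
Op 5: read(P0, v2) -> 12. No state change.
Op 6: write(P2, v3, 195). refcount(pp3)=2>1 -> COPY to pp6. 7 ppages; refcounts: pp0:3 pp1:1 pp2:3 pp3:1 pp4:2 pp5:1 pp6:1
Op 7: read(P0, v1) -> 17. No state change.
Op 8: write(P0, v1, 193). refcount(pp1)=1 -> write in place. 7 ppages; refcounts: pp0:3 pp1:1 pp2:3 pp3:1 pp4:2 pp5:1 pp6:1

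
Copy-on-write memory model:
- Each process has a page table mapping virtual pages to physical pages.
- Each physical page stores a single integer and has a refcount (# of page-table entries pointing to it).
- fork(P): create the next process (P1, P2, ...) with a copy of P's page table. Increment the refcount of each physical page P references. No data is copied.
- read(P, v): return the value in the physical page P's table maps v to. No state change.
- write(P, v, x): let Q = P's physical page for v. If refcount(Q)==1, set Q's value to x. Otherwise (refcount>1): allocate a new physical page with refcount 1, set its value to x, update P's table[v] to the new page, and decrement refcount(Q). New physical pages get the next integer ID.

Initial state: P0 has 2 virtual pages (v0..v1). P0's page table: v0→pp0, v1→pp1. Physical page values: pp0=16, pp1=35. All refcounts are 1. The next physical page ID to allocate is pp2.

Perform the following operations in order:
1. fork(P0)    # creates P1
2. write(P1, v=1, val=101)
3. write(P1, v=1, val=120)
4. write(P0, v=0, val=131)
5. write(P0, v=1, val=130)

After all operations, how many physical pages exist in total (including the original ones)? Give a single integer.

Op 1: fork(P0) -> P1. 2 ppages; refcounts: pp0:2 pp1:2
Op 2: write(P1, v1, 101). refcount(pp1)=2>1 -> COPY to pp2. 3 ppages; refcounts: pp0:2 pp1:1 pp2:1
Op 3: write(P1, v1, 120). refcount(pp2)=1 -> write in place. 3 ppages; refcounts: pp0:2 pp1:1 pp2:1
Op 4: write(P0, v0, 131). refcount(pp0)=2>1 -> COPY to pp3. 4 ppages; refcounts: pp0:1 pp1:1 pp2:1 pp3:1
Op 5: write(P0, v1, 130). refcount(pp1)=1 -> write in place. 4 ppages; refcounts: pp0:1 pp1:1 pp2:1 pp3:1

Answer: 4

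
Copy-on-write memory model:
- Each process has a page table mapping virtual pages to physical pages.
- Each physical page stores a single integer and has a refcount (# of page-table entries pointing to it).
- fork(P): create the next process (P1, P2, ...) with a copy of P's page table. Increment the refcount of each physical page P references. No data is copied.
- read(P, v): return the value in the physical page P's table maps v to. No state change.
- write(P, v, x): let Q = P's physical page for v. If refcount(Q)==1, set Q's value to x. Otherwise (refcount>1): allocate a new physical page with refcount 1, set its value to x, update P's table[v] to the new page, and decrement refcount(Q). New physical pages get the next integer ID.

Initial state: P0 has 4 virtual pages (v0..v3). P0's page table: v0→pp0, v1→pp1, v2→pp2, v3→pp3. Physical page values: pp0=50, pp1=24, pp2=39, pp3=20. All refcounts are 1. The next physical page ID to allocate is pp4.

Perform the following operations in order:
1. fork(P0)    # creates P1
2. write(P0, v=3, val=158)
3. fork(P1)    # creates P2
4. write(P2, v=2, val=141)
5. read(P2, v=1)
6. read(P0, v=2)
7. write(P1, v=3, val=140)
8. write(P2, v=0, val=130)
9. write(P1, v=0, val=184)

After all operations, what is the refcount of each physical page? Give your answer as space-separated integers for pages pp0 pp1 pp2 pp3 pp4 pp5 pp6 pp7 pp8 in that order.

Op 1: fork(P0) -> P1. 4 ppages; refcounts: pp0:2 pp1:2 pp2:2 pp3:2
Op 2: write(P0, v3, 158). refcount(pp3)=2>1 -> COPY to pp4. 5 ppages; refcounts: pp0:2 pp1:2 pp2:2 pp3:1 pp4:1
Op 3: fork(P1) -> P2. 5 ppages; refcounts: pp0:3 pp1:3 pp2:3 pp3:2 pp4:1
Op 4: write(P2, v2, 141). refcount(pp2)=3>1 -> COPY to pp5. 6 ppages; refcounts: pp0:3 pp1:3 pp2:2 pp3:2 pp4:1 pp5:1
Op 5: read(P2, v1) -> 24. No state change.
Op 6: read(P0, v2) -> 39. No state change.
Op 7: write(P1, v3, 140). refcount(pp3)=2>1 -> COPY to pp6. 7 ppages; refcounts: pp0:3 pp1:3 pp2:2 pp3:1 pp4:1 pp5:1 pp6:1
Op 8: write(P2, v0, 130). refcount(pp0)=3>1 -> COPY to pp7. 8 ppages; refcounts: pp0:2 pp1:3 pp2:2 pp3:1 pp4:1 pp5:1 pp6:1 pp7:1
Op 9: write(P1, v0, 184). refcount(pp0)=2>1 -> COPY to pp8. 9 ppages; refcounts: pp0:1 pp1:3 pp2:2 pp3:1 pp4:1 pp5:1 pp6:1 pp7:1 pp8:1

Answer: 1 3 2 1 1 1 1 1 1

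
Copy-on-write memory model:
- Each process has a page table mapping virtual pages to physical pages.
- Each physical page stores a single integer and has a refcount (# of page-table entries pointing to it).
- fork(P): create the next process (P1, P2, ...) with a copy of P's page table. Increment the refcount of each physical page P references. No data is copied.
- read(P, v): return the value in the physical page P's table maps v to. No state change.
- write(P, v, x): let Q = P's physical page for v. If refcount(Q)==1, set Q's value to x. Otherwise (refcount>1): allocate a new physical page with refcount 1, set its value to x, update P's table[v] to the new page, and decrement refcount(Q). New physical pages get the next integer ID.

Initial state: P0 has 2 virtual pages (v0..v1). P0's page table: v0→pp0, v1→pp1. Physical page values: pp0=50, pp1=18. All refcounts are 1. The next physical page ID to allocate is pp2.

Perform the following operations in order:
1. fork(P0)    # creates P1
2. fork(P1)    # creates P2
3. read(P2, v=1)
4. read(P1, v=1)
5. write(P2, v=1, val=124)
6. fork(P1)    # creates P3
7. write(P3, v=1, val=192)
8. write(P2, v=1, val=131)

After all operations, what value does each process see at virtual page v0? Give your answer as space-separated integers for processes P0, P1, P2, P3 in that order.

Op 1: fork(P0) -> P1. 2 ppages; refcounts: pp0:2 pp1:2
Op 2: fork(P1) -> P2. 2 ppages; refcounts: pp0:3 pp1:3
Op 3: read(P2, v1) -> 18. No state change.
Op 4: read(P1, v1) -> 18. No state change.
Op 5: write(P2, v1, 124). refcount(pp1)=3>1 -> COPY to pp2. 3 ppages; refcounts: pp0:3 pp1:2 pp2:1
Op 6: fork(P1) -> P3. 3 ppages; refcounts: pp0:4 pp1:3 pp2:1
Op 7: write(P3, v1, 192). refcount(pp1)=3>1 -> COPY to pp3. 4 ppages; refcounts: pp0:4 pp1:2 pp2:1 pp3:1
Op 8: write(P2, v1, 131). refcount(pp2)=1 -> write in place. 4 ppages; refcounts: pp0:4 pp1:2 pp2:1 pp3:1
P0: v0 -> pp0 = 50
P1: v0 -> pp0 = 50
P2: v0 -> pp0 = 50
P3: v0 -> pp0 = 50

Answer: 50 50 50 50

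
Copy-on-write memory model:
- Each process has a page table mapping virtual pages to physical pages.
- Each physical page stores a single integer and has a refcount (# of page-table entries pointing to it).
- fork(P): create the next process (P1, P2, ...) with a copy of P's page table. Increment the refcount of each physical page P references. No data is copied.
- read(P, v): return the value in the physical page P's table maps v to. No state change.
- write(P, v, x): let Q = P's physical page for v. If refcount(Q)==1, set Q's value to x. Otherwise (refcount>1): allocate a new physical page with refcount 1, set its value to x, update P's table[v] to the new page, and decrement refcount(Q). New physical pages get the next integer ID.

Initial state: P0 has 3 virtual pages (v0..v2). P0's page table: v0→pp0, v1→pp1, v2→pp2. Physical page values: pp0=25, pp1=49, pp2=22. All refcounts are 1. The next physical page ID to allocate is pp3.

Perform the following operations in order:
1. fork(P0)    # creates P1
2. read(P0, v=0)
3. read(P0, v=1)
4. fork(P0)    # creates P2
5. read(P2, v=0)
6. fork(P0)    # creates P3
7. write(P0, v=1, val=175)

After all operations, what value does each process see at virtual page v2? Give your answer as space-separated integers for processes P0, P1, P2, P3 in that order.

Op 1: fork(P0) -> P1. 3 ppages; refcounts: pp0:2 pp1:2 pp2:2
Op 2: read(P0, v0) -> 25. No state change.
Op 3: read(P0, v1) -> 49. No state change.
Op 4: fork(P0) -> P2. 3 ppages; refcounts: pp0:3 pp1:3 pp2:3
Op 5: read(P2, v0) -> 25. No state change.
Op 6: fork(P0) -> P3. 3 ppages; refcounts: pp0:4 pp1:4 pp2:4
Op 7: write(P0, v1, 175). refcount(pp1)=4>1 -> COPY to pp3. 4 ppages; refcounts: pp0:4 pp1:3 pp2:4 pp3:1
P0: v2 -> pp2 = 22
P1: v2 -> pp2 = 22
P2: v2 -> pp2 = 22
P3: v2 -> pp2 = 22

Answer: 22 22 22 22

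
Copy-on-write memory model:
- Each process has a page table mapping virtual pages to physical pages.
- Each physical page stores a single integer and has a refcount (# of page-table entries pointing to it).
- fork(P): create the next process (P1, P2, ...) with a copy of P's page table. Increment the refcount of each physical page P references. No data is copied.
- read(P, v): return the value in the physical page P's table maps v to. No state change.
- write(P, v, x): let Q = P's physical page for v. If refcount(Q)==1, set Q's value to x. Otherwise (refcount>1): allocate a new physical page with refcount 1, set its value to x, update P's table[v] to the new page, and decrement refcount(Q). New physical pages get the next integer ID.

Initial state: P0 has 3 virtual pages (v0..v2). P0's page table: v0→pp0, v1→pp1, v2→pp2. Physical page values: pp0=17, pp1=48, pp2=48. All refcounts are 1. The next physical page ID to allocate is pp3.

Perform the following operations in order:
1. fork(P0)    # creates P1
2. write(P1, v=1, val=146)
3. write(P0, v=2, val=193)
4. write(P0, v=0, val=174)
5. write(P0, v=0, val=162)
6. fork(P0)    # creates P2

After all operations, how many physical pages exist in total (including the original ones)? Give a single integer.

Op 1: fork(P0) -> P1. 3 ppages; refcounts: pp0:2 pp1:2 pp2:2
Op 2: write(P1, v1, 146). refcount(pp1)=2>1 -> COPY to pp3. 4 ppages; refcounts: pp0:2 pp1:1 pp2:2 pp3:1
Op 3: write(P0, v2, 193). refcount(pp2)=2>1 -> COPY to pp4. 5 ppages; refcounts: pp0:2 pp1:1 pp2:1 pp3:1 pp4:1
Op 4: write(P0, v0, 174). refcount(pp0)=2>1 -> COPY to pp5. 6 ppages; refcounts: pp0:1 pp1:1 pp2:1 pp3:1 pp4:1 pp5:1
Op 5: write(P0, v0, 162). refcount(pp5)=1 -> write in place. 6 ppages; refcounts: pp0:1 pp1:1 pp2:1 pp3:1 pp4:1 pp5:1
Op 6: fork(P0) -> P2. 6 ppages; refcounts: pp0:1 pp1:2 pp2:1 pp3:1 pp4:2 pp5:2

Answer: 6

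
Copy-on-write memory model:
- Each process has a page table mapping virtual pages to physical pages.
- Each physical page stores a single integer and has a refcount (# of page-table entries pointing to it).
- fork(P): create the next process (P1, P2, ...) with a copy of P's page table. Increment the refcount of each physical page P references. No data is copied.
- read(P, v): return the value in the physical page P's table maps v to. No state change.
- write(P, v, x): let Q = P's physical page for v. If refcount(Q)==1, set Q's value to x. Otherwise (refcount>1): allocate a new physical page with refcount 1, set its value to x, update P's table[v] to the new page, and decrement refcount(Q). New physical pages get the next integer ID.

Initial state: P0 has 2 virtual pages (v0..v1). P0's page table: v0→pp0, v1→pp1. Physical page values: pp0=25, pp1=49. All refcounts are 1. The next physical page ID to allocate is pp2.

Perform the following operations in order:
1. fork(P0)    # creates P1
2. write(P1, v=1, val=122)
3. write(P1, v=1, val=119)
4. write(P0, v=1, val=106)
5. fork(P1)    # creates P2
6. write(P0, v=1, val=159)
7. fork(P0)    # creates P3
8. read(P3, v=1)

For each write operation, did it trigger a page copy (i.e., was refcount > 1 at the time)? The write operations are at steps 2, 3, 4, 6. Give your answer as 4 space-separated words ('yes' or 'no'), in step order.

Op 1: fork(P0) -> P1. 2 ppages; refcounts: pp0:2 pp1:2
Op 2: write(P1, v1, 122). refcount(pp1)=2>1 -> COPY to pp2. 3 ppages; refcounts: pp0:2 pp1:1 pp2:1
Op 3: write(P1, v1, 119). refcount(pp2)=1 -> write in place. 3 ppages; refcounts: pp0:2 pp1:1 pp2:1
Op 4: write(P0, v1, 106). refcount(pp1)=1 -> write in place. 3 ppages; refcounts: pp0:2 pp1:1 pp2:1
Op 5: fork(P1) -> P2. 3 ppages; refcounts: pp0:3 pp1:1 pp2:2
Op 6: write(P0, v1, 159). refcount(pp1)=1 -> write in place. 3 ppages; refcounts: pp0:3 pp1:1 pp2:2
Op 7: fork(P0) -> P3. 3 ppages; refcounts: pp0:4 pp1:2 pp2:2
Op 8: read(P3, v1) -> 159. No state change.

yes no no no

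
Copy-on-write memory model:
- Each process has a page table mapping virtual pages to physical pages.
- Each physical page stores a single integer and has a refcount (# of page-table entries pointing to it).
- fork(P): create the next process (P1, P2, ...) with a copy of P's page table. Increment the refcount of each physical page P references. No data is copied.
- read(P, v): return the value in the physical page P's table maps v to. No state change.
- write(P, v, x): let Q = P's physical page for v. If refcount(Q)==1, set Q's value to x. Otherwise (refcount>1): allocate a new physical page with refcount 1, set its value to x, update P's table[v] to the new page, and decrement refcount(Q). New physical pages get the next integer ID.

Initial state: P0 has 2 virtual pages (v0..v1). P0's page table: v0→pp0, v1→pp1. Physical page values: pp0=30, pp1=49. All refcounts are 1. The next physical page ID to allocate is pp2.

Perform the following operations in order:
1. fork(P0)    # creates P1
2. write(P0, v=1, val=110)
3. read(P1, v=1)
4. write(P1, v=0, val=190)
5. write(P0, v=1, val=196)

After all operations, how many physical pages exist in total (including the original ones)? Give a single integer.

Op 1: fork(P0) -> P1. 2 ppages; refcounts: pp0:2 pp1:2
Op 2: write(P0, v1, 110). refcount(pp1)=2>1 -> COPY to pp2. 3 ppages; refcounts: pp0:2 pp1:1 pp2:1
Op 3: read(P1, v1) -> 49. No state change.
Op 4: write(P1, v0, 190). refcount(pp0)=2>1 -> COPY to pp3. 4 ppages; refcounts: pp0:1 pp1:1 pp2:1 pp3:1
Op 5: write(P0, v1, 196). refcount(pp2)=1 -> write in place. 4 ppages; refcounts: pp0:1 pp1:1 pp2:1 pp3:1

Answer: 4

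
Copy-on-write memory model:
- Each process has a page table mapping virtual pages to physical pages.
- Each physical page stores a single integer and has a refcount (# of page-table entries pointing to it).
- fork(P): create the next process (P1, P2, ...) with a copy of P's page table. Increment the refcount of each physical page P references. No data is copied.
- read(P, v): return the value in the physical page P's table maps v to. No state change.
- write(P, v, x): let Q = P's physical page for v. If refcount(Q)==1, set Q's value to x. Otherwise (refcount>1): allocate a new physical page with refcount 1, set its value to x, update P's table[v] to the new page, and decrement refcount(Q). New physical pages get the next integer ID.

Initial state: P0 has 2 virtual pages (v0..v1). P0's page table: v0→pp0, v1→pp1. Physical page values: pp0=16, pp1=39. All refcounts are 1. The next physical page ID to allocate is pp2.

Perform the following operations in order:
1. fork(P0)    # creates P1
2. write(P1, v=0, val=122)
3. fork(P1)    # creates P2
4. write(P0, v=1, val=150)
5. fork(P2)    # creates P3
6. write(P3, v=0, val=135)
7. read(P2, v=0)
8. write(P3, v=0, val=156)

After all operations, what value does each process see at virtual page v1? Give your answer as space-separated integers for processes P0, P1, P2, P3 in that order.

Op 1: fork(P0) -> P1. 2 ppages; refcounts: pp0:2 pp1:2
Op 2: write(P1, v0, 122). refcount(pp0)=2>1 -> COPY to pp2. 3 ppages; refcounts: pp0:1 pp1:2 pp2:1
Op 3: fork(P1) -> P2. 3 ppages; refcounts: pp0:1 pp1:3 pp2:2
Op 4: write(P0, v1, 150). refcount(pp1)=3>1 -> COPY to pp3. 4 ppages; refcounts: pp0:1 pp1:2 pp2:2 pp3:1
Op 5: fork(P2) -> P3. 4 ppages; refcounts: pp0:1 pp1:3 pp2:3 pp3:1
Op 6: write(P3, v0, 135). refcount(pp2)=3>1 -> COPY to pp4. 5 ppages; refcounts: pp0:1 pp1:3 pp2:2 pp3:1 pp4:1
Op 7: read(P2, v0) -> 122. No state change.
Op 8: write(P3, v0, 156). refcount(pp4)=1 -> write in place. 5 ppages; refcounts: pp0:1 pp1:3 pp2:2 pp3:1 pp4:1
P0: v1 -> pp3 = 150
P1: v1 -> pp1 = 39
P2: v1 -> pp1 = 39
P3: v1 -> pp1 = 39

Answer: 150 39 39 39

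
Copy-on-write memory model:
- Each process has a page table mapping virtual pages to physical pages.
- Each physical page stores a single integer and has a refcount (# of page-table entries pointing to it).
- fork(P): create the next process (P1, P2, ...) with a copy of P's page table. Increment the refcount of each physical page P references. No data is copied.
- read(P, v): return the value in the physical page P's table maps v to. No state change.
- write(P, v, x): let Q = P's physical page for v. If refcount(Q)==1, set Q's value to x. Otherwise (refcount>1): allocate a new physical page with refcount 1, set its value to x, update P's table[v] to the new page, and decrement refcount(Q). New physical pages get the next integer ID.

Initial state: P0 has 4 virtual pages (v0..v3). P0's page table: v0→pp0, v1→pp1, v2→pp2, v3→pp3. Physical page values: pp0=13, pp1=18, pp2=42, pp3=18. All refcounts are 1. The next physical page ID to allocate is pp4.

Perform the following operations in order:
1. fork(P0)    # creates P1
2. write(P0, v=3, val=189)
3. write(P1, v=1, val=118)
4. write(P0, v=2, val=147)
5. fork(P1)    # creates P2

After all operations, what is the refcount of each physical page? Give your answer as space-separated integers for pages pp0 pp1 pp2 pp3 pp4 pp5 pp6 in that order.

Answer: 3 1 2 2 1 2 1

Derivation:
Op 1: fork(P0) -> P1. 4 ppages; refcounts: pp0:2 pp1:2 pp2:2 pp3:2
Op 2: write(P0, v3, 189). refcount(pp3)=2>1 -> COPY to pp4. 5 ppages; refcounts: pp0:2 pp1:2 pp2:2 pp3:1 pp4:1
Op 3: write(P1, v1, 118). refcount(pp1)=2>1 -> COPY to pp5. 6 ppages; refcounts: pp0:2 pp1:1 pp2:2 pp3:1 pp4:1 pp5:1
Op 4: write(P0, v2, 147). refcount(pp2)=2>1 -> COPY to pp6. 7 ppages; refcounts: pp0:2 pp1:1 pp2:1 pp3:1 pp4:1 pp5:1 pp6:1
Op 5: fork(P1) -> P2. 7 ppages; refcounts: pp0:3 pp1:1 pp2:2 pp3:2 pp4:1 pp5:2 pp6:1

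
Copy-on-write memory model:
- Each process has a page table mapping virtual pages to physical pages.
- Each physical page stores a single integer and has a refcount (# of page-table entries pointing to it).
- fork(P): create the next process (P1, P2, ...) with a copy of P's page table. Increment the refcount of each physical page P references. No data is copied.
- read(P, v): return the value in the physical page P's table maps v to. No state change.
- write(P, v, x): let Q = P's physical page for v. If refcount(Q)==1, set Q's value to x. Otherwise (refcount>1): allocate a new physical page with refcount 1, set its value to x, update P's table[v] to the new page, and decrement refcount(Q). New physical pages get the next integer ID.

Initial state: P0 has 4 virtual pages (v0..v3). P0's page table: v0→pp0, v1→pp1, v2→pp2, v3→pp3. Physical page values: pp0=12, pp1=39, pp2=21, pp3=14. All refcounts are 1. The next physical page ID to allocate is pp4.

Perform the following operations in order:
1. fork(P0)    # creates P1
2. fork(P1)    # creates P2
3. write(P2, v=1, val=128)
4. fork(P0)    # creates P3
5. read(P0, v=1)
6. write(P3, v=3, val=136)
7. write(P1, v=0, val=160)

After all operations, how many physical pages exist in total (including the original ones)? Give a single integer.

Op 1: fork(P0) -> P1. 4 ppages; refcounts: pp0:2 pp1:2 pp2:2 pp3:2
Op 2: fork(P1) -> P2. 4 ppages; refcounts: pp0:3 pp1:3 pp2:3 pp3:3
Op 3: write(P2, v1, 128). refcount(pp1)=3>1 -> COPY to pp4. 5 ppages; refcounts: pp0:3 pp1:2 pp2:3 pp3:3 pp4:1
Op 4: fork(P0) -> P3. 5 ppages; refcounts: pp0:4 pp1:3 pp2:4 pp3:4 pp4:1
Op 5: read(P0, v1) -> 39. No state change.
Op 6: write(P3, v3, 136). refcount(pp3)=4>1 -> COPY to pp5. 6 ppages; refcounts: pp0:4 pp1:3 pp2:4 pp3:3 pp4:1 pp5:1
Op 7: write(P1, v0, 160). refcount(pp0)=4>1 -> COPY to pp6. 7 ppages; refcounts: pp0:3 pp1:3 pp2:4 pp3:3 pp4:1 pp5:1 pp6:1

Answer: 7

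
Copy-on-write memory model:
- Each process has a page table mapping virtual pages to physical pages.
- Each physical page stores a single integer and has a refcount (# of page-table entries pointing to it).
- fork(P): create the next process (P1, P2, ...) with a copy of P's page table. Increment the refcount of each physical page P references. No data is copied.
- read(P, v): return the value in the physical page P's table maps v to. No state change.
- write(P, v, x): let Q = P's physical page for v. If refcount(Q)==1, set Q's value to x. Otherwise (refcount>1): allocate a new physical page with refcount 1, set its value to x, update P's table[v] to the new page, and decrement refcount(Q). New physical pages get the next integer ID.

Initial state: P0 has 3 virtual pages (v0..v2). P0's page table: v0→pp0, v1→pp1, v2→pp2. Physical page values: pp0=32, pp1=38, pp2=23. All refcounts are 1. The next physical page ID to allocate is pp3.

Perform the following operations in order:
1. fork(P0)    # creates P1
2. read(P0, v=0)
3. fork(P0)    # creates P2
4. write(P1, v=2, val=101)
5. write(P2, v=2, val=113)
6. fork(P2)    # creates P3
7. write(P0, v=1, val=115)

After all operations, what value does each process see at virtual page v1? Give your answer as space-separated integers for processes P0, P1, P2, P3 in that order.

Answer: 115 38 38 38

Derivation:
Op 1: fork(P0) -> P1. 3 ppages; refcounts: pp0:2 pp1:2 pp2:2
Op 2: read(P0, v0) -> 32. No state change.
Op 3: fork(P0) -> P2. 3 ppages; refcounts: pp0:3 pp1:3 pp2:3
Op 4: write(P1, v2, 101). refcount(pp2)=3>1 -> COPY to pp3. 4 ppages; refcounts: pp0:3 pp1:3 pp2:2 pp3:1
Op 5: write(P2, v2, 113). refcount(pp2)=2>1 -> COPY to pp4. 5 ppages; refcounts: pp0:3 pp1:3 pp2:1 pp3:1 pp4:1
Op 6: fork(P2) -> P3. 5 ppages; refcounts: pp0:4 pp1:4 pp2:1 pp3:1 pp4:2
Op 7: write(P0, v1, 115). refcount(pp1)=4>1 -> COPY to pp5. 6 ppages; refcounts: pp0:4 pp1:3 pp2:1 pp3:1 pp4:2 pp5:1
P0: v1 -> pp5 = 115
P1: v1 -> pp1 = 38
P2: v1 -> pp1 = 38
P3: v1 -> pp1 = 38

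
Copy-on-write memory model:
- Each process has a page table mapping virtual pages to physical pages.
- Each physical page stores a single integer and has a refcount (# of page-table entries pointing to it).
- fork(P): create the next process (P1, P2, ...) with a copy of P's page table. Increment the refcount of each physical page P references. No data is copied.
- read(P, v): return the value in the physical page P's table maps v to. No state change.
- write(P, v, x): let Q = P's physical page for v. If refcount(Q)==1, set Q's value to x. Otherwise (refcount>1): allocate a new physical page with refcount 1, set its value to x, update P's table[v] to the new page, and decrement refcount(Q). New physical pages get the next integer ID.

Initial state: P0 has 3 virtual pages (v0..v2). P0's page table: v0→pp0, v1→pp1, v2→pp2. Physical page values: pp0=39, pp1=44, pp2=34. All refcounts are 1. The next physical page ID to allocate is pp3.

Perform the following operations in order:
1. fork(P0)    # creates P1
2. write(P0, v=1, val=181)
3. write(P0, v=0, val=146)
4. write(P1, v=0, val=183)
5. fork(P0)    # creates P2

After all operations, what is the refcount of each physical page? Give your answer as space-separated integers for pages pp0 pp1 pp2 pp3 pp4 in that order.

Op 1: fork(P0) -> P1. 3 ppages; refcounts: pp0:2 pp1:2 pp2:2
Op 2: write(P0, v1, 181). refcount(pp1)=2>1 -> COPY to pp3. 4 ppages; refcounts: pp0:2 pp1:1 pp2:2 pp3:1
Op 3: write(P0, v0, 146). refcount(pp0)=2>1 -> COPY to pp4. 5 ppages; refcounts: pp0:1 pp1:1 pp2:2 pp3:1 pp4:1
Op 4: write(P1, v0, 183). refcount(pp0)=1 -> write in place. 5 ppages; refcounts: pp0:1 pp1:1 pp2:2 pp3:1 pp4:1
Op 5: fork(P0) -> P2. 5 ppages; refcounts: pp0:1 pp1:1 pp2:3 pp3:2 pp4:2

Answer: 1 1 3 2 2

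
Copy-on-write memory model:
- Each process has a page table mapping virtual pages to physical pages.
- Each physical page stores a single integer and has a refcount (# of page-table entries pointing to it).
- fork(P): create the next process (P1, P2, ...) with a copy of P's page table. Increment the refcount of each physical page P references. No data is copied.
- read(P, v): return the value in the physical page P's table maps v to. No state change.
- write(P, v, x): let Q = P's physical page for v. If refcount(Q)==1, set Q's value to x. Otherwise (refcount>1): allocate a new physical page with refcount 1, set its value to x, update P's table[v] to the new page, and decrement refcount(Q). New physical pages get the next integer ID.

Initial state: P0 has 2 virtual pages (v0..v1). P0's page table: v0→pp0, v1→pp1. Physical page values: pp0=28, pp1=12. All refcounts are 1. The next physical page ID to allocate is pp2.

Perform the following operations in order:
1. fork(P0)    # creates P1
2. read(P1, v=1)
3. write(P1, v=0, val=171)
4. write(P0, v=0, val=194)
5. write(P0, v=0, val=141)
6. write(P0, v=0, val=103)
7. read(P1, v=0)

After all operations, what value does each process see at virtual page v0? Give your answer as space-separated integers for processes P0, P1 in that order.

Op 1: fork(P0) -> P1. 2 ppages; refcounts: pp0:2 pp1:2
Op 2: read(P1, v1) -> 12. No state change.
Op 3: write(P1, v0, 171). refcount(pp0)=2>1 -> COPY to pp2. 3 ppages; refcounts: pp0:1 pp1:2 pp2:1
Op 4: write(P0, v0, 194). refcount(pp0)=1 -> write in place. 3 ppages; refcounts: pp0:1 pp1:2 pp2:1
Op 5: write(P0, v0, 141). refcount(pp0)=1 -> write in place. 3 ppages; refcounts: pp0:1 pp1:2 pp2:1
Op 6: write(P0, v0, 103). refcount(pp0)=1 -> write in place. 3 ppages; refcounts: pp0:1 pp1:2 pp2:1
Op 7: read(P1, v0) -> 171. No state change.
P0: v0 -> pp0 = 103
P1: v0 -> pp2 = 171

Answer: 103 171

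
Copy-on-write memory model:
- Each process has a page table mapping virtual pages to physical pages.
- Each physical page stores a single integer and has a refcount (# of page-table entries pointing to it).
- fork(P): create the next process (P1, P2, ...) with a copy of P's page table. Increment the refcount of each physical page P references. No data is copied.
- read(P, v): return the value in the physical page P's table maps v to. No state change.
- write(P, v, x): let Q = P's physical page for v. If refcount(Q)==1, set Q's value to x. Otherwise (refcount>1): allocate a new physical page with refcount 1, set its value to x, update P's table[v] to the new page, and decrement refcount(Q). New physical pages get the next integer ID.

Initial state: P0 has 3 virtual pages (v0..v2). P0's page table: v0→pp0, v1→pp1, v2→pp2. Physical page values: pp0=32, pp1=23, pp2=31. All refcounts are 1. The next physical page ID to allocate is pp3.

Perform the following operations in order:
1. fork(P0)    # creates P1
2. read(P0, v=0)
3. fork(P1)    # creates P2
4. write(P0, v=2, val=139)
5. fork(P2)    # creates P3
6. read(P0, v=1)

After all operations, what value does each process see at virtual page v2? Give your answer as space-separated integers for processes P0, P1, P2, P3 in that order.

Op 1: fork(P0) -> P1. 3 ppages; refcounts: pp0:2 pp1:2 pp2:2
Op 2: read(P0, v0) -> 32. No state change.
Op 3: fork(P1) -> P2. 3 ppages; refcounts: pp0:3 pp1:3 pp2:3
Op 4: write(P0, v2, 139). refcount(pp2)=3>1 -> COPY to pp3. 4 ppages; refcounts: pp0:3 pp1:3 pp2:2 pp3:1
Op 5: fork(P2) -> P3. 4 ppages; refcounts: pp0:4 pp1:4 pp2:3 pp3:1
Op 6: read(P0, v1) -> 23. No state change.
P0: v2 -> pp3 = 139
P1: v2 -> pp2 = 31
P2: v2 -> pp2 = 31
P3: v2 -> pp2 = 31

Answer: 139 31 31 31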